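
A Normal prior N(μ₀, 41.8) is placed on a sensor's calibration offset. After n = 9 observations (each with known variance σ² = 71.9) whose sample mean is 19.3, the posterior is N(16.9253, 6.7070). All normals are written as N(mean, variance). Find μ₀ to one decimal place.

With known observation variance, the Normal–Normal posterior has precision τ_n = τ₀ + n/σ² and mean μ_n = (τ₀μ₀ + (n/σ²)x̄)/τ_n.
Here τ₀ = 1/41.8 = 0.023923 and τ_data = 9/71.9 = 0.125174, so τ_n = 0.149097.
Rearranging for μ₀: μ₀ = (μ_n·τ_n − τ_data·x̄)/τ₀ = (16.9253·0.149097 − 0.125174·19.3) / 0.023923 = 0.107653/0.023923 ≈ 4.5.

μ₀ = 4.5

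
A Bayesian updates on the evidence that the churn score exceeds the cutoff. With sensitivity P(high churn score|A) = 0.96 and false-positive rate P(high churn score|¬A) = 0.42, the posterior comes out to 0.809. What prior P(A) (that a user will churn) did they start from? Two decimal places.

Bayes' rule in odds form gives O(A|E) = O(A)·[P(E|A)/P(E|¬A)], hence O(A) = O(A|E)/LR.
Posterior odds = 0.809/(1−0.809) = 4.2356. LR = 0.96/0.42 = 2.2857.
Prior odds = 4.2356/2.2857 = 1.8531, so P(A) = 1.8531/(1+1.8531) ≈ 0.65.

P(A) = 0.65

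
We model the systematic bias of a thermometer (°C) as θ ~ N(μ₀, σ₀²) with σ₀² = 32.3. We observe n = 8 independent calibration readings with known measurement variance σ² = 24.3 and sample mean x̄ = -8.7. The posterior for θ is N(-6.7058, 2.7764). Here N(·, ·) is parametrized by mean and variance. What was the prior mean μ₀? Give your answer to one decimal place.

μ₀ = 14.5

The posterior mean is a precision-weighted average: μ_n = (τ₀μ₀ + τ_data·x̄)/(τ₀+τ_data), with τ₀=1/σ₀² and τ_data=n/σ².
Here τ₀ = 1/32.3 = 0.030960 and τ_data = 8/24.3 = 0.329218, so τ_n = 0.360178.
Rearranging for μ₀: μ₀ = (μ_n·τ_n − τ_data·x̄)/τ₀ = (-6.7058·0.360178 − 0.329218·-8.7) / 0.030960 = 0.448915/0.030960 ≈ 14.5.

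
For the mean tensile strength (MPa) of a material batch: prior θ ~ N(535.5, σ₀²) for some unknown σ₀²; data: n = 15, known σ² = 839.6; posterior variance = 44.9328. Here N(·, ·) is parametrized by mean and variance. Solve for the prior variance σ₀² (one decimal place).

σ₀² = 227.8

Posterior precision equals prior precision plus data precision: 1/σ_n² = 1/σ₀² + n/σ².
So 1/σ₀² = 1/44.9328 − 15/839.6 = 0.022255 − 0.017866 = 0.004389.
Hence σ₀² = 1/0.004389 ≈ 227.8.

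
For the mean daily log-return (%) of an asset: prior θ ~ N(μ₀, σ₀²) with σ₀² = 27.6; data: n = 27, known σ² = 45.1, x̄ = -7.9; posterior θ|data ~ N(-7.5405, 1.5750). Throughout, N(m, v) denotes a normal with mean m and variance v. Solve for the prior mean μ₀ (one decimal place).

μ₀ = -1.6

The posterior mean is a precision-weighted average: μ_n = (τ₀μ₀ + τ_data·x̄)/(τ₀+τ_data), with τ₀=1/σ₀² and τ_data=n/σ².
Here τ₀ = 1/27.6 = 0.036232 and τ_data = 27/45.1 = 0.598670, so τ_n = 0.634902.
Rearranging for μ₀: μ₀ = (μ_n·τ_n − τ_data·x̄)/τ₀ = (-7.5405·0.634902 − 0.598670·-7.9) / 0.036232 = -0.057986/0.036232 ≈ -1.6.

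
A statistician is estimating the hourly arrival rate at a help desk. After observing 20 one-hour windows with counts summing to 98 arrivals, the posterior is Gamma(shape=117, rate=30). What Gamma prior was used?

Gamma(shape=19, rate=10)

Gamma–Poisson conjugacy: posterior shape = α + Σxᵢ, posterior rate = β + n.
So α = 117 − 98 = 19 and β = 30 − 20 = 10.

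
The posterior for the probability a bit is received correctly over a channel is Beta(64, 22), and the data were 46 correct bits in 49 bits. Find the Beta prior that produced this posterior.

Beta is conjugate to the binomial likelihood: posterior = Beta(a+s, b+f).
Subtract the data counts: 64−46=18, 22−3=19.

Beta(18, 19)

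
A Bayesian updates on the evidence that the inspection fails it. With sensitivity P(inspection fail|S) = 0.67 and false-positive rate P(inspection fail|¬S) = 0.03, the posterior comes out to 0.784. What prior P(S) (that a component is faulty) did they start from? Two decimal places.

Bayes' rule in odds form gives O(S|E) = O(S)·[P(E|S)/P(E|¬S)], hence O(S) = O(S|E)/LR.
Posterior odds = 0.784/(1−0.784) = 3.6296. LR = 0.67/0.03 = 22.3333.
Prior odds = 3.6296/22.3333 = 0.1625, so P(S) = 0.1625/(1+0.1625) ≈ 0.14.

P(S) = 0.14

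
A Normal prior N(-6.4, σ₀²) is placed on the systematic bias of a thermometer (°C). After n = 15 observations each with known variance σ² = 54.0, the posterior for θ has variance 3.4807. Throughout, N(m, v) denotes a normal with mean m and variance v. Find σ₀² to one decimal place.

σ₀² = 105.0

For the Normal–Normal model with known σ², precisions add: τ_n = τ₀ + n/σ².
So 1/σ₀² = 1/3.4807 − 15/54.0 = 0.287299 − 0.277778 = 0.009521.
Hence σ₀² = 1/0.009521 ≈ 105.0.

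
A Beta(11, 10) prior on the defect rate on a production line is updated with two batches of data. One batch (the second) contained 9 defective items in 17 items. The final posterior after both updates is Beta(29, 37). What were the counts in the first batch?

9 defective items and 19 good items

Sequential conjugate updates are equivalent to a single update on the pooled data, so total successes = posterior α − prior α and total failures = posterior β − prior β.
Total across both batches: 29−11=18 defective items, 37−10=27 good items.
Subtract the second batch: 18−9=9 defective items and 27−8=19 good items.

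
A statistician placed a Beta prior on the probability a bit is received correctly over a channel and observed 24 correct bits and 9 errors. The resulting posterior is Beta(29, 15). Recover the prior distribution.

A Beta(a, b) prior with s successes and f failures in binomial data gives a Beta(a+s, b+f) posterior.
Subtract the data counts: 29−24=5, 15−9=6.

Beta(5, 6)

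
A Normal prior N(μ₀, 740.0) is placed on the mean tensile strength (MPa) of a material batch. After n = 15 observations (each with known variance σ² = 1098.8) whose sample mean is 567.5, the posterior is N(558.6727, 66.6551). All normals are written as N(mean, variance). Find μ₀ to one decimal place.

The posterior mean is a precision-weighted average: μ_n = (τ₀μ₀ + τ_data·x̄)/(τ₀+τ_data), with τ₀=1/σ₀² and τ_data=n/σ².
Here τ₀ = 1/740.0 = 0.001351 and τ_data = 15/1098.8 = 0.013651, so τ_n = 0.015002.
Rearranging for μ₀: μ₀ = (μ_n·τ_n − τ_data·x̄)/τ₀ = (558.6727·0.015002 − 0.013651·567.5) / 0.001351 = 0.634265/0.001351 ≈ 469.5.

μ₀ = 469.5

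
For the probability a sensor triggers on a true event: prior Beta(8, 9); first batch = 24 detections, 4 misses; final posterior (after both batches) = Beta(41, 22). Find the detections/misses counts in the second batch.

9 detections and 9 misses

Because Beta–binomial updating is additive in the counts, the combined data contributed (α_post−α_prior, β_post−β_prior) successes and failures.
Total across both batches: 41−8=33 detections, 22−9=13 misses.
Subtract the first batch: 33−24=9 detections and 13−4=9 misses.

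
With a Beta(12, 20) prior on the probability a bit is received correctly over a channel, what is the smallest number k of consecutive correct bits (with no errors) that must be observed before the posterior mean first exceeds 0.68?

After k correct bits and 0 errors the posterior is Beta(12+k, 20), with mean (12+k)/(12+20+k).
Set (12+k)/(32+k) > 0.68 and solve: k > (0.68·32 − 12)/(1 − 0.68) = 30.500.
The smallest integer exceeding 30.500 is 31.

k = 31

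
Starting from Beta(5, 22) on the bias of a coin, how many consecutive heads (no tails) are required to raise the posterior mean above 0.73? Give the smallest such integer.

k = 55

After k heads and 0 tails the posterior is Beta(5+k, 22), with mean (5+k)/(5+22+k).
Set (5+k)/(27+k) > 0.73 and solve: k > (0.73·27 − 5)/(1 − 0.73) = 54.481.
The smallest integer exceeding 54.481 is 55.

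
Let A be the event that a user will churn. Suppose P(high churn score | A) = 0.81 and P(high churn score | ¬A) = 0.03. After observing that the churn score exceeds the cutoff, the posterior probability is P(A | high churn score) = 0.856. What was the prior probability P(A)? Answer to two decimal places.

P(A) = 0.18

In odds form, posterior odds = prior odds × likelihood ratio, so prior odds = posterior odds ÷ LR.
Posterior odds = 0.856/(1−0.856) = 5.9444. LR = 0.81/0.03 = 27.0000.
Prior odds = 5.9444/27.0000 = 0.2202, so P(A) = 0.2202/(1+0.2202) ≈ 0.18.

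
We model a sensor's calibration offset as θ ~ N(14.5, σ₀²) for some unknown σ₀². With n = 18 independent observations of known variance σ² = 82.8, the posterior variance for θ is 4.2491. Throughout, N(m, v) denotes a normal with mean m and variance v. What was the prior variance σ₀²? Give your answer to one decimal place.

σ₀² = 55.7

For the Normal–Normal model with known σ², precisions add: τ_n = τ₀ + n/σ².
So 1/σ₀² = 1/4.2491 − 18/82.8 = 0.235344 − 0.217391 = 0.017953.
Hence σ₀² = 1/0.017953 ≈ 55.7.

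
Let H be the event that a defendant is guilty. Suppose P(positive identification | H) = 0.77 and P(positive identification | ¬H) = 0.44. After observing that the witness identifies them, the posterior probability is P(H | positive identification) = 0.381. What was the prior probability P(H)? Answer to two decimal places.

In odds form, posterior odds = prior odds × likelihood ratio, so prior odds = posterior odds ÷ LR.
Posterior odds = 0.381/(1−0.381) = 0.6155. LR = 0.77/0.44 = 1.7500.
Prior odds = 0.6155/1.7500 = 0.3517, so P(H) = 0.3517/(1+0.3517) ≈ 0.26.

P(H) = 0.26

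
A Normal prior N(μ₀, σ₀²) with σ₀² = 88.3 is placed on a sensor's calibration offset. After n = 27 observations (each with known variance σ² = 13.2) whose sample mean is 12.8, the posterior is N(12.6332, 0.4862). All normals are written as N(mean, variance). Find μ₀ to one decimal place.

μ₀ = -17.5

With known observation variance, the Normal–Normal posterior has precision τ_n = τ₀ + n/σ² and mean μ_n = (τ₀μ₀ + (n/σ²)x̄)/τ_n.
Here τ₀ = 1/88.3 = 0.011325 and τ_data = 27/13.2 = 2.045455, so τ_n = 2.056780.
Rearranging for μ₀: μ₀ = (μ_n·τ_n − τ_data·x̄)/τ₀ = (12.6332·2.056780 − 2.045455·12.8) / 0.011325 = -0.198111/0.011325 ≈ -17.5.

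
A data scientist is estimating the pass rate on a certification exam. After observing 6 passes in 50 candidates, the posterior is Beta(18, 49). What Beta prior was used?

Beta(12, 5)

Beta is conjugate to the binomial likelihood: posterior = Beta(α+s, β+f).
So α = 18 − 6 = 12 and β = 49 − 44 = 5.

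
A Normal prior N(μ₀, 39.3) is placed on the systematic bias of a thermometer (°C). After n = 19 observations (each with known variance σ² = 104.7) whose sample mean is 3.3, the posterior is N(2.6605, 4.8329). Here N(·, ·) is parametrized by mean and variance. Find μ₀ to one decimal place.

μ₀ = -1.9

The posterior mean is a precision-weighted average: μ_n = (τ₀μ₀ + τ_data·x̄)/(τ₀+τ_data), with τ₀=1/σ₀² and τ_data=n/σ².
Here τ₀ = 1/39.3 = 0.025445 and τ_data = 19/104.7 = 0.181471, so τ_n = 0.206916.
Rearranging for μ₀: μ₀ = (μ_n·τ_n − τ_data·x̄)/τ₀ = (2.6605·0.206916 − 0.181471·3.3) / 0.025445 = -0.048354/0.025445 ≈ -1.9.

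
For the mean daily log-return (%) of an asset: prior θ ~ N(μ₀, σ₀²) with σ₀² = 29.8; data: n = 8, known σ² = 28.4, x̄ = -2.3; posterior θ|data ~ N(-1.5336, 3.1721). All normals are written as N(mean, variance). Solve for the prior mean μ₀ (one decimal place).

μ₀ = 4.9

With known observation variance, the Normal–Normal posterior has precision τ_n = τ₀ + n/σ² and mean μ_n = (τ₀μ₀ + (n/σ²)x̄)/τ_n.
Here τ₀ = 1/29.8 = 0.033557 and τ_data = 8/28.4 = 0.281690, so τ_n = 0.315247.
Rearranging for μ₀: μ₀ = (μ_n·τ_n − τ_data·x̄)/τ₀ = (-1.5336·0.315247 − 0.281690·-2.3) / 0.033557 = 0.164424/0.033557 ≈ 4.9.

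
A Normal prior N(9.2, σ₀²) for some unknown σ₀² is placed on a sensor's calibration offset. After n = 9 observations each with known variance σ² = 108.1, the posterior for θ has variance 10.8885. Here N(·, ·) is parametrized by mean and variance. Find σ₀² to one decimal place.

For the Normal–Normal model with known σ², precisions add: τ_n = τ₀ + n/σ².
So 1/σ₀² = 1/10.8885 − 9/108.1 = 0.091840 − 0.083256 = 0.008584.
Hence σ₀² = 1/0.008584 ≈ 116.5.

σ₀² = 116.5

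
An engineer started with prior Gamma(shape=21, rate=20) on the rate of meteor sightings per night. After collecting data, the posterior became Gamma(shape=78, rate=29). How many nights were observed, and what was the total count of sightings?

n = 9 nights with total 57 sightings

A Gamma(α, β) prior (rate parametrization) on a Poisson rate with n observations summing to S gives posterior Gamma(α+S, β+n).
Matching: Σxᵢ = 78 − 21 = 57 and n = 29 − 20 = 9.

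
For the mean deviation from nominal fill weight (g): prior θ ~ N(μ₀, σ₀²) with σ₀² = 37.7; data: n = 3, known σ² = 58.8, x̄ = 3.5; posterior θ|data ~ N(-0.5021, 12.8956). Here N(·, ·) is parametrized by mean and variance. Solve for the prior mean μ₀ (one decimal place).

The posterior mean is a precision-weighted average: μ_n = (τ₀μ₀ + τ_data·x̄)/(τ₀+τ_data), with τ₀=1/σ₀² and τ_data=n/σ².
Here τ₀ = 1/37.7 = 0.026525 and τ_data = 3/58.8 = 0.051020, so τ_n = 0.077545.
Rearranging for μ₀: μ₀ = (μ_n·τ_n − τ_data·x̄)/τ₀ = (-0.5021·0.077545 − 0.051020·3.5) / 0.026525 = -0.217505/0.026525 ≈ -8.2.

μ₀ = -8.2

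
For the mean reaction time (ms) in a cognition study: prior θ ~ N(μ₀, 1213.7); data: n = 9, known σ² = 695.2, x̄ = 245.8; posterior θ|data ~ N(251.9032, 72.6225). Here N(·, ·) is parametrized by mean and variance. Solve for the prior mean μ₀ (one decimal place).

μ₀ = 347.8

With known observation variance, the Normal–Normal posterior has precision τ_n = τ₀ + n/σ² and mean μ_n = (τ₀μ₀ + (n/σ²)x̄)/τ_n.
Here τ₀ = 1/1213.7 = 0.000824 and τ_data = 9/695.2 = 0.012946, so τ_n = 0.013770.
Rearranging for μ₀: μ₀ = (μ_n·τ_n − τ_data·x̄)/τ₀ = (251.9032·0.013770 − 0.012946·245.8) / 0.000824 = 0.286580/0.000824 ≈ 347.8.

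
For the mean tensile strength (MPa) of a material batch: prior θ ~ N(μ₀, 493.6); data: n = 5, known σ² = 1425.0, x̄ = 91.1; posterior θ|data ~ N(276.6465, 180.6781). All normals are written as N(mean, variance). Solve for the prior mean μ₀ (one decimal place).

The posterior mean is a precision-weighted average: μ_n = (τ₀μ₀ + τ_data·x̄)/(τ₀+τ_data), with τ₀=1/σ₀² and τ_data=n/σ².
Here τ₀ = 1/493.6 = 0.002026 and τ_data = 5/1425.0 = 0.003509, so τ_n = 0.005535.
Rearranging for μ₀: μ₀ = (μ_n·τ_n − τ_data·x̄)/τ₀ = (276.6465·0.005535 − 0.003509·91.1) / 0.002026 = 1.211568/0.002026 ≈ 598.0.

μ₀ = 598.0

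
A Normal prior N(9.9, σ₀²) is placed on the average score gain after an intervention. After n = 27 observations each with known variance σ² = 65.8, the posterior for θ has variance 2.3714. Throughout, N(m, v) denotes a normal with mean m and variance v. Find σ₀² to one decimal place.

σ₀² = 88.0

For the Normal–Normal model with known σ², precisions add: τ_n = τ₀ + n/σ².
So 1/σ₀² = 1/2.3714 − 27/65.8 = 0.421692 − 0.410334 = 0.011358.
Hence σ₀² = 1/0.011358 ≈ 88.0.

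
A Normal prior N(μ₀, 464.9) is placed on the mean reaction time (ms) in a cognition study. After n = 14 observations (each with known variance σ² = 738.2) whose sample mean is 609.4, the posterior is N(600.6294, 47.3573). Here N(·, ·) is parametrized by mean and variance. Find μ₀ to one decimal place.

With known observation variance, the Normal–Normal posterior has precision τ_n = τ₀ + n/σ² and mean μ_n = (τ₀μ₀ + (n/σ²)x̄)/τ_n.
Here τ₀ = 1/464.9 = 0.002151 and τ_data = 14/738.2 = 0.018965, so τ_n = 0.021116.
Rearranging for μ₀: μ₀ = (μ_n·τ_n − τ_data·x̄)/τ₀ = (600.6294·0.021116 − 0.018965·609.4) / 0.002151 = 1.125619/0.002151 ≈ 523.3.

μ₀ = 523.3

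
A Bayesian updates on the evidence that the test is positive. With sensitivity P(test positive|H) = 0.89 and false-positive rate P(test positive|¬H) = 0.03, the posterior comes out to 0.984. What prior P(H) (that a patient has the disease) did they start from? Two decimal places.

P(H) = 0.67

In odds form, posterior odds = prior odds × likelihood ratio, so prior odds = posterior odds ÷ LR.
Posterior odds = 0.984/(1−0.984) = 61.5000. LR = 0.89/0.03 = 29.6667.
Prior odds = 61.5000/29.6667 = 2.0730, so P(H) = 2.0730/(1+2.0730) ≈ 0.67.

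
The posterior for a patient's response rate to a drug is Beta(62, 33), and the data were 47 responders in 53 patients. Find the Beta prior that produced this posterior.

Under Beta–binomial conjugacy the posterior parameters are (α+s, β+f).
So α = 62 − 47 = 15 and β = 33 − 6 = 27.

Beta(15, 27)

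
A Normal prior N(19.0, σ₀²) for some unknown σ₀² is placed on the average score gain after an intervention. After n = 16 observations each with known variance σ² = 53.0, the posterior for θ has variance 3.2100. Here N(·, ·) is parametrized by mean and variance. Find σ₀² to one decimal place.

Posterior precision equals prior precision plus data precision: 1/σ_n² = 1/σ₀² + n/σ².
So 1/σ₀² = 1/3.2100 − 16/53.0 = 0.311526 − 0.301887 = 0.009639.
Hence σ₀² = 1/0.009639 ≈ 103.7.

σ₀² = 103.7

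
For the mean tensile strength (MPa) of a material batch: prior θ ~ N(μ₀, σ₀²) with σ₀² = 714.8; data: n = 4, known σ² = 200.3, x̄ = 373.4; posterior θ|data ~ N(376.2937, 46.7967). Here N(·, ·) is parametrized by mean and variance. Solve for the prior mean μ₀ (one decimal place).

μ₀ = 417.6

The posterior mean is a precision-weighted average: μ_n = (τ₀μ₀ + τ_data·x̄)/(τ₀+τ_data), with τ₀=1/σ₀² and τ_data=n/σ².
Here τ₀ = 1/714.8 = 0.001399 and τ_data = 4/200.3 = 0.019970, so τ_n = 0.021369.
Rearranging for μ₀: μ₀ = (μ_n·τ_n − τ_data·x̄)/τ₀ = (376.2937·0.021369 − 0.019970·373.4) / 0.001399 = 0.584222/0.001399 ≈ 417.6.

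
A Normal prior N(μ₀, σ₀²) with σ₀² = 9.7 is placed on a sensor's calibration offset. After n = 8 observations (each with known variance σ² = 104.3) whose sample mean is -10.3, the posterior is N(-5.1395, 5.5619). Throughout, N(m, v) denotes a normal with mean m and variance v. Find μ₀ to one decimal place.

With known observation variance, the Normal–Normal posterior has precision τ_n = τ₀ + n/σ² and mean μ_n = (τ₀μ₀ + (n/σ²)x̄)/τ_n.
Here τ₀ = 1/9.7 = 0.103093 and τ_data = 8/104.3 = 0.076702, so τ_n = 0.179795.
Rearranging for μ₀: μ₀ = (μ_n·τ_n − τ_data·x̄)/τ₀ = (-5.1395·0.179795 − 0.076702·-10.3) / 0.103093 = -0.134026/0.103093 ≈ -1.3.

μ₀ = -1.3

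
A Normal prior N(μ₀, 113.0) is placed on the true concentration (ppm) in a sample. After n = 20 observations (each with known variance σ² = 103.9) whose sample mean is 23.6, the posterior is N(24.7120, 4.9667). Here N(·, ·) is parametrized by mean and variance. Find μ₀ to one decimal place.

μ₀ = 48.9

With known observation variance, the Normal–Normal posterior has precision τ_n = τ₀ + n/σ² and mean μ_n = (τ₀μ₀ + (n/σ²)x̄)/τ_n.
Here τ₀ = 1/113.0 = 0.008850 and τ_data = 20/103.9 = 0.192493, so τ_n = 0.201343.
Rearranging for μ₀: μ₀ = (μ_n·τ_n − τ_data·x̄)/τ₀ = (24.7120·0.201343 − 0.192493·23.6) / 0.008850 = 0.432753/0.008850 ≈ 48.9.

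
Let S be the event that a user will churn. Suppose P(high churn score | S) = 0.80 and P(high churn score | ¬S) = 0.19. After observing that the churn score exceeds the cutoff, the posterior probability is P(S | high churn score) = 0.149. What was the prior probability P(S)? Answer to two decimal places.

P(S) = 0.04

Bayes' rule in odds form gives O(S|E) = O(S)·[P(E|S)/P(E|¬S)], hence O(S) = O(S|E)/LR.
Posterior odds = 0.149/(1−0.149) = 0.1751. LR = 0.80/0.19 = 4.2105.
Prior odds = 0.1751/4.2105 = 0.0416, so P(S) = 0.0416/(1+0.0416) ≈ 0.04.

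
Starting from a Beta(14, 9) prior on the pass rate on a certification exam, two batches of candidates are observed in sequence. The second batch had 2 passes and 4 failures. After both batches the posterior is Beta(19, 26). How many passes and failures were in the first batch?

3 passes and 13 failures

Because Beta–binomial updating is additive in the counts, the combined data contributed (α_post−α_prior, β_post−β_prior) successes and failures.
Total across both batches: 19−14=5 passes, 26−9=17 failures.
Subtract the second batch: 5−2=3 passes and 17−4=13 failures.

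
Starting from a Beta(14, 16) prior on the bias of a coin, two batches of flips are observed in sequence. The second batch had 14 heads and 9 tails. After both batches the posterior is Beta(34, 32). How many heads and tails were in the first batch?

Sequential conjugate updates are equivalent to a single update on the pooled data, so total successes = posterior α − prior α and total failures = posterior β − prior β.
Total across both batches: 34−14=20 heads, 32−16=16 tails.
Subtract the second batch: 20−14=6 heads and 16−9=7 tails.

6 heads and 7 tails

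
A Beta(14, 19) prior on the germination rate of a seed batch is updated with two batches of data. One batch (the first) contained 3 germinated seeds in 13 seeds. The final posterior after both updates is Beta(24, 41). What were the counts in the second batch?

Because Beta–binomial updating is additive in the counts, the combined data contributed (α_post−α_prior, β_post−β_prior) successes and failures.
Total across both batches: 24−14=10 germinated seeds, 41−19=22 non-germinating seeds.
Subtract the first batch: 10−3=7 germinated seeds and 22−10=12 non-germinating seeds.

7 germinated seeds and 12 non-germinating seeds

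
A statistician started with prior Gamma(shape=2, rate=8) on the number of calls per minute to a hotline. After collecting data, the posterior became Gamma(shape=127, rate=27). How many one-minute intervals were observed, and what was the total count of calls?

Gamma–Poisson conjugacy: posterior shape = α + Σxᵢ, posterior rate = β + n.
Matching: Σxᵢ = 127 − 2 = 125 and n = 27 − 8 = 19.

n = 19 one-minute intervals with total 125 calls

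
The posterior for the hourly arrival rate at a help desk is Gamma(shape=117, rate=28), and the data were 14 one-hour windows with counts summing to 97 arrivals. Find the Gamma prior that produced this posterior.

Gamma–Poisson conjugacy: posterior shape = α + Σxᵢ, posterior rate = β + n.
So α = 117 − 97 = 20 and β = 28 − 14 = 14.

Gamma(shape=20, rate=14)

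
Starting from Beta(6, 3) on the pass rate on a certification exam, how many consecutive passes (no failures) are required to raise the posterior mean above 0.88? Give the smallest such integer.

k = 17

After k passes and 0 failures the posterior is Beta(6+k, 3), with mean (6+k)/(6+3+k).
Set (6+k)/(9+k) > 0.88 and solve: k > (0.88·9 − 6)/(1 − 0.88) = 16.000.
The smallest integer exceeding 16.000 is 17.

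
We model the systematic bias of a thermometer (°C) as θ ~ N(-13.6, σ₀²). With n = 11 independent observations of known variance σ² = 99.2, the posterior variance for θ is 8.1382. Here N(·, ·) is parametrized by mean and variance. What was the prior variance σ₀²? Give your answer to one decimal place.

Posterior precision equals prior precision plus data precision: 1/σ_n² = 1/σ₀² + n/σ².
So 1/σ₀² = 1/8.1382 − 11/99.2 = 0.122877 − 0.110887 = 0.011990.
Hence σ₀² = 1/0.011990 ≈ 83.4.

σ₀² = 83.4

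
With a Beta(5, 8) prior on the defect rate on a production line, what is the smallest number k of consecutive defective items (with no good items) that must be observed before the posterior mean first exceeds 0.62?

After k defective items and 0 good items the posterior is Beta(5+k, 8), with mean (5+k)/(5+8+k).
Set (5+k)/(13+k) > 0.62 and solve: k > (0.62·13 − 5)/(1 − 0.62) = 8.053.
The smallest integer exceeding 8.053 is 9, and checking k=9: (14)/(22) = 0.6364 > 0.62.

k = 9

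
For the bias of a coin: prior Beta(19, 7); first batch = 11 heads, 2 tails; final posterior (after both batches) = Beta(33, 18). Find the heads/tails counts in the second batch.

Sequential conjugate updates are equivalent to a single update on the pooled data, so total successes = posterior α − prior α and total failures = posterior β − prior β.
Total across both batches: 33−19=14 heads, 18−7=11 tails.
Subtract the first batch: 14−11=3 heads and 11−2=9 tails.

3 heads and 9 tails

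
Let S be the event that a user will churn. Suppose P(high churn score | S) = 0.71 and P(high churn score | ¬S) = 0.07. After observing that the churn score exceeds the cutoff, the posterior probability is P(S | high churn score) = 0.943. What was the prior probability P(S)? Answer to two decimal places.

In odds form, posterior odds = prior odds × likelihood ratio, so prior odds = posterior odds ÷ LR.
Posterior odds = 0.943/(1−0.943) = 16.5439. LR = 0.71/0.07 = 10.1429.
Prior odds = 16.5439/10.1429 = 1.6311, so P(S) = 1.6311/(1+1.6311) ≈ 0.62.

P(S) = 0.62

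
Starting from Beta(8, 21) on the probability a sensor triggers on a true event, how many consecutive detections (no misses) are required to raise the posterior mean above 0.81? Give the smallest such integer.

k = 82

After k detections and 0 misses the posterior is Beta(8+k, 21), with mean (8+k)/(8+21+k).
Set (8+k)/(29+k) > 0.81 and solve: k > (0.81·29 − 8)/(1 − 0.81) = 81.526.
The smallest integer exceeding 81.526 is 82, and checking k=82: (90)/(111) = 0.8108 > 0.81.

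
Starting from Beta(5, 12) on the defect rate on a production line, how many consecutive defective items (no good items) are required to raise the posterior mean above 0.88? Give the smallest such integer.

k = 84

After k defective items and 0 good items the posterior is Beta(5+k, 12), with mean (5+k)/(5+12+k).
Set (5+k)/(17+k) > 0.88 and solve: k > (0.88·17 − 5)/(1 − 0.88) = 83.000.
The smallest integer exceeding 83.000 is 84.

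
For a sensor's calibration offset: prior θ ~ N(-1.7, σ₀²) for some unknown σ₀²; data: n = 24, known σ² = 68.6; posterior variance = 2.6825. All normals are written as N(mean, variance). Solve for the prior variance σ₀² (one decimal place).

Posterior precision equals prior precision plus data precision: 1/σ_n² = 1/σ₀² + n/σ².
So 1/σ₀² = 1/2.6825 − 24/68.6 = 0.372787 − 0.349854 = 0.022933.
Hence σ₀² = 1/0.022933 ≈ 43.6.

σ₀² = 43.6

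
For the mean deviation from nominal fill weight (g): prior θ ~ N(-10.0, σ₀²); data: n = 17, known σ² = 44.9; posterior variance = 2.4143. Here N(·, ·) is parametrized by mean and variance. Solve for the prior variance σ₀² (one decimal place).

For the Normal–Normal model with known σ², precisions add: τ_n = τ₀ + n/σ².
So 1/σ₀² = 1/2.4143 − 17/44.9 = 0.414199 − 0.378619 = 0.035580.
Hence σ₀² = 1/0.035580 ≈ 28.1.

σ₀² = 28.1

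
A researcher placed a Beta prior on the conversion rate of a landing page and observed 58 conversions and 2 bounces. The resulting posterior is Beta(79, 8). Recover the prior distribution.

Beta(21, 6)

Under Beta–binomial conjugacy the posterior parameters are (a+s, b+f).
Subtract the data counts: 79−58=21, 8−2=6.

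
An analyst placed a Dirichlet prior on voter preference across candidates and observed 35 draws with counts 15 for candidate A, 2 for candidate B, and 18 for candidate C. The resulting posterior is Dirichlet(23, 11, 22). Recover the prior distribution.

Dirichlet(8, 9, 4)

For a Dirichlet(α) prior with multinomial counts c, the posterior is Dirichlet(α + c) componentwise.
Subtract each count from the matching posterior parameter: 23−15=8, 11−2=9, 22−18=4.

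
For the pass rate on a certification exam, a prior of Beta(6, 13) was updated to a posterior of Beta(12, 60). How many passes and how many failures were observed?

Under Beta–binomial conjugacy the posterior parameters are (α+s, β+f).
So s = 12 − 6 = 6 and f = 60 − 13 = 47.

6 passes and 47 failures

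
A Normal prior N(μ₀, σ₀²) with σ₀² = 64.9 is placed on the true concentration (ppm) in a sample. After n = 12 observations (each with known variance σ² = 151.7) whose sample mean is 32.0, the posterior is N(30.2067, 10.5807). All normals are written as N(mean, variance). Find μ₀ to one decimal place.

The posterior mean is a precision-weighted average: μ_n = (τ₀μ₀ + τ_data·x̄)/(τ₀+τ_data), with τ₀=1/σ₀² and τ_data=n/σ².
Here τ₀ = 1/64.9 = 0.015408 and τ_data = 12/151.7 = 0.079103, so τ_n = 0.094511.
Rearranging for μ₀: μ₀ = (μ_n·τ_n − τ_data·x̄)/τ₀ = (30.2067·0.094511 − 0.079103·32.0) / 0.015408 = 0.323569/0.015408 ≈ 21.0.

μ₀ = 21.0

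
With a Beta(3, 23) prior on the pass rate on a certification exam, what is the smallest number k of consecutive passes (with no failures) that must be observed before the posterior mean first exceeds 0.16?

After k passes and 0 failures the posterior is Beta(3+k, 23), with mean (3+k)/(3+23+k).
Set (3+k)/(26+k) > 0.16 and solve: k > (0.16·26 − 3)/(1 − 0.16) = 1.381.
The smallest integer exceeding 1.381 is 2.

k = 2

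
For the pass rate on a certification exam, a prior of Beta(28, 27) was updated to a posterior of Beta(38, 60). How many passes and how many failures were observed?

10 passes and 33 failures

A Beta(a, b) prior with s successes and f failures in binomial data gives a Beta(a+s, b+f) posterior.
Match parameters: s=38−28=10, f=60−27=33.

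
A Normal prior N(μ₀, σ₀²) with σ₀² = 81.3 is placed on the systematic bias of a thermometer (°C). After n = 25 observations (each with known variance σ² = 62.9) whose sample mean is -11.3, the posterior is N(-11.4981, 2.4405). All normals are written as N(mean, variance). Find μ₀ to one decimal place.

μ₀ = -17.9

With known observation variance, the Normal–Normal posterior has precision τ_n = τ₀ + n/σ² and mean μ_n = (τ₀μ₀ + (n/σ²)x̄)/τ_n.
Here τ₀ = 1/81.3 = 0.012300 and τ_data = 25/62.9 = 0.397456, so τ_n = 0.409756.
Rearranging for μ₀: μ₀ = (μ_n·τ_n − τ_data·x̄)/τ₀ = (-11.4981·0.409756 − 0.397456·-11.3) / 0.012300 = -0.220163/0.012300 ≈ -17.9.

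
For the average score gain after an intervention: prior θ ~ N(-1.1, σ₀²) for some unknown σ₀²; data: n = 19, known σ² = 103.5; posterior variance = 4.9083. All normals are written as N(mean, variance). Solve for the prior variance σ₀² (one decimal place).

For the Normal–Normal model with known σ², precisions add: τ_n = τ₀ + n/σ².
So 1/σ₀² = 1/4.9083 − 19/103.5 = 0.203737 − 0.183575 = 0.020162.
Hence σ₀² = 1/0.020162 ≈ 49.6.

σ₀² = 49.6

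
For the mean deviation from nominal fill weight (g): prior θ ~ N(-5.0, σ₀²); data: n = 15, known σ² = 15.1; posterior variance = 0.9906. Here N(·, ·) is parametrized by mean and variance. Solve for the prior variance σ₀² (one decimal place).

Posterior precision equals prior precision plus data precision: 1/σ_n² = 1/σ₀² + n/σ².
So 1/σ₀² = 1/0.9906 − 15/15.1 = 1.009489 − 0.993377 = 0.016112.
Hence σ₀² = 1/0.016112 ≈ 62.1.

σ₀² = 62.1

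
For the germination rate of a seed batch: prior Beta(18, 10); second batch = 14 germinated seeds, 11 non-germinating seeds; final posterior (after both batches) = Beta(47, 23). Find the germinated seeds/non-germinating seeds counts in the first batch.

15 germinated seeds and 2 non-germinating seeds

Because Beta–binomial updating is additive in the counts, the combined data contributed (α_post−α_prior, β_post−β_prior) successes and failures.
Total across both batches: 47−18=29 germinated seeds, 23−10=13 non-germinating seeds.
Subtract the second batch: 29−14=15 germinated seeds and 13−11=2 non-germinating seeds.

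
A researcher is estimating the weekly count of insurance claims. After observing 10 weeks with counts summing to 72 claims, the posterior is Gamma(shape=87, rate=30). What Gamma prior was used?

Gamma(shape=15, rate=20)

Gamma–Poisson conjugacy: posterior shape = α + Σxᵢ, posterior rate = β + n.
So α = 87 − 72 = 15 and β = 30 − 10 = 20.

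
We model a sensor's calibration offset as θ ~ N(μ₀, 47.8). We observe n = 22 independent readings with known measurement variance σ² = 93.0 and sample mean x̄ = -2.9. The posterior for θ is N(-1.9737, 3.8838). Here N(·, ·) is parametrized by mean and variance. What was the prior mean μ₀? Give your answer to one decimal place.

The posterior mean is a precision-weighted average: μ_n = (τ₀μ₀ + τ_data·x̄)/(τ₀+τ_data), with τ₀=1/σ₀² and τ_data=n/σ².
Here τ₀ = 1/47.8 = 0.020921 and τ_data = 22/93.0 = 0.236559, so τ_n = 0.257480.
Rearranging for μ₀: μ₀ = (μ_n·τ_n − τ_data·x̄)/τ₀ = (-1.9737·0.257480 − 0.236559·-2.9) / 0.020921 = 0.177833/0.020921 ≈ 8.5.

μ₀ = 8.5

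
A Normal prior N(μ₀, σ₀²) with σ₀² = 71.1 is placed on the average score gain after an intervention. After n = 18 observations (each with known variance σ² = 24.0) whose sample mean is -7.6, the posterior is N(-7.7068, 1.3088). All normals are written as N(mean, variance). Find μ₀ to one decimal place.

The posterior mean is a precision-weighted average: μ_n = (τ₀μ₀ + τ_data·x̄)/(τ₀+τ_data), with τ₀=1/σ₀² and τ_data=n/σ².
Here τ₀ = 1/71.1 = 0.014065 and τ_data = 18/24.0 = 0.750000, so τ_n = 0.764065.
Rearranging for μ₀: μ₀ = (μ_n·τ_n − τ_data·x̄)/τ₀ = (-7.7068·0.764065 − 0.750000·-7.6) / 0.014065 = -0.188496/0.014065 ≈ -13.4.

μ₀ = -13.4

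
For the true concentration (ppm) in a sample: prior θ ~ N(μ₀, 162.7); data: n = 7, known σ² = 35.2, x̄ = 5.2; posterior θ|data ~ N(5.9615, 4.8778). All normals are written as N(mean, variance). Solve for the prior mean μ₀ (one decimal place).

μ₀ = 30.6

With known observation variance, the Normal–Normal posterior has precision τ_n = τ₀ + n/σ² and mean μ_n = (τ₀μ₀ + (n/σ²)x̄)/τ_n.
Here τ₀ = 1/162.7 = 0.006146 and τ_data = 7/35.2 = 0.198864, so τ_n = 0.205010.
Rearranging for μ₀: μ₀ = (μ_n·τ_n − τ_data·x̄)/τ₀ = (5.9615·0.205010 − 0.198864·5.2) / 0.006146 = 0.188074/0.006146 ≈ 30.6.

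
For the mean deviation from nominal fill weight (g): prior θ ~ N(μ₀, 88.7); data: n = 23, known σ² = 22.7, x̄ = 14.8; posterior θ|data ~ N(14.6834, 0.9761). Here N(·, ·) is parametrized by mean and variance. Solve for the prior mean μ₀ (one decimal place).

The posterior mean is a precision-weighted average: μ_n = (τ₀μ₀ + τ_data·x̄)/(τ₀+τ_data), with τ₀=1/σ₀² and τ_data=n/σ².
Here τ₀ = 1/88.7 = 0.011274 and τ_data = 23/22.7 = 1.013216, so τ_n = 1.024490.
Rearranging for μ₀: μ₀ = (μ_n·τ_n − τ_data·x̄)/τ₀ = (14.6834·1.024490 − 1.013216·14.8) / 0.011274 = 0.047400/0.011274 ≈ 4.2.

μ₀ = 4.2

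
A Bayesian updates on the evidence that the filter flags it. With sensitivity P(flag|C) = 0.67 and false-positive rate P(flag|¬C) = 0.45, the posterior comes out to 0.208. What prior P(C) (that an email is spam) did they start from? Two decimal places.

P(C) = 0.15

In odds form, posterior odds = prior odds × likelihood ratio, so prior odds = posterior odds ÷ LR.
Posterior odds = 0.208/(1−0.208) = 0.2626. LR = 0.67/0.45 = 1.4889.
Prior odds = 0.2626/1.4889 = 0.1764, so P(C) = 0.1764/(1+0.1764) ≈ 0.15.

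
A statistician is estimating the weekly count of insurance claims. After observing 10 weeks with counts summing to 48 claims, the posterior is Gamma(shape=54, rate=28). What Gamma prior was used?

Gamma(shape=6, rate=18)

Gamma–Poisson conjugacy: posterior shape = α + Σxᵢ, posterior rate = β + n.
So α = 54 − 48 = 6 and β = 28 − 10 = 18.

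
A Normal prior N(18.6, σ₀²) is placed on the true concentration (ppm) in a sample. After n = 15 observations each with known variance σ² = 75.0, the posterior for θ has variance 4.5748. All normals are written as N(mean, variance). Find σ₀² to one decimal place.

σ₀² = 53.8

Posterior precision equals prior precision plus data precision: 1/σ_n² = 1/σ₀² + n/σ².
So 1/σ₀² = 1/4.5748 − 15/75.0 = 0.218589 − 0.200000 = 0.018589.
Hence σ₀² = 1/0.018589 ≈ 53.8.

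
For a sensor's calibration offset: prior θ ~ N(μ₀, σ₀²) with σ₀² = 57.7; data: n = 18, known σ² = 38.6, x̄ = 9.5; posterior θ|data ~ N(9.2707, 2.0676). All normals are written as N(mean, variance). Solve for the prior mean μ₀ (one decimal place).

μ₀ = 3.1

With known observation variance, the Normal–Normal posterior has precision τ_n = τ₀ + n/σ² and mean μ_n = (τ₀μ₀ + (n/σ²)x̄)/τ_n.
Here τ₀ = 1/57.7 = 0.017331 and τ_data = 18/38.6 = 0.466321, so τ_n = 0.483652.
Rearranging for μ₀: μ₀ = (μ_n·τ_n − τ_data·x̄)/τ₀ = (9.2707·0.483652 − 0.466321·9.5) / 0.017331 = 0.053743/0.017331 ≈ 3.1.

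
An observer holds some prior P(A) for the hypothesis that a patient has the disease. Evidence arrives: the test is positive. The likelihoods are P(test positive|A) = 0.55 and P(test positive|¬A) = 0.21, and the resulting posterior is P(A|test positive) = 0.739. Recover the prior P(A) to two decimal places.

In odds form, posterior odds = prior odds × likelihood ratio, so prior odds = posterior odds ÷ LR.
Posterior odds = 0.739/(1−0.739) = 2.8314. LR = 0.55/0.21 = 2.6190.
Prior odds = 2.8314/2.6190 = 1.0811, so P(A) = 1.0811/(1+1.0811) ≈ 0.52.

P(A) = 0.52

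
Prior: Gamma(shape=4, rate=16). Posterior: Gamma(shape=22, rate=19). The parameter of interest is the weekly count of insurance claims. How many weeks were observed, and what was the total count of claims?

n = 3 weeks with total 18 claims

Gamma–Poisson conjugacy: posterior shape = α + Σxᵢ, posterior rate = β + n.
Matching: Σxᵢ = 22 − 4 = 18 and n = 19 − 16 = 3.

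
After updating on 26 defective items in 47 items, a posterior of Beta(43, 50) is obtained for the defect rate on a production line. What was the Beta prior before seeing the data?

Beta(17, 29)

A Beta(α, β) prior with s successes and f failures in binomial data gives a Beta(α+s, β+f) posterior.
So α = 43 − 26 = 17 and β = 50 − 21 = 29.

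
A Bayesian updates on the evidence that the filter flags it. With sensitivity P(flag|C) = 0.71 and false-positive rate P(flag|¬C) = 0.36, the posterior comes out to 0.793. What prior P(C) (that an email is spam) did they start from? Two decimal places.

P(C) = 0.66

Bayes' rule in odds form gives O(C|E) = O(C)·[P(E|C)/P(E|¬C)], hence O(C) = O(C|E)/LR.
Posterior odds = 0.793/(1−0.793) = 3.8309. LR = 0.71/0.36 = 1.9722.
Prior odds = 3.8309/1.9722 = 1.9425, so P(C) = 1.9425/(1+1.9425) ≈ 0.66.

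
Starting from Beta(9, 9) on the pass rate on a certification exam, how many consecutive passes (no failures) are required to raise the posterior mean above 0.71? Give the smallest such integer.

After k passes and 0 failures the posterior is Beta(9+k, 9), with mean (9+k)/(9+9+k).
Set (9+k)/(18+k) > 0.71 and solve: k > (0.71·18 − 9)/(1 − 0.71) = 13.034.
The smallest integer exceeding 13.034 is 14.

k = 14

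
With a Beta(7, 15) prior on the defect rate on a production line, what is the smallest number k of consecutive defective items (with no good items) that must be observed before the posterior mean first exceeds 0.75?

After k defective items and 0 good items the posterior is Beta(7+k, 15), with mean (7+k)/(7+15+k).
Set (7+k)/(22+k) > 0.75 and solve: k > (0.75·22 − 7)/(1 − 0.75) = 38.000.
The smallest integer exceeding 38.000 is 39.

k = 39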